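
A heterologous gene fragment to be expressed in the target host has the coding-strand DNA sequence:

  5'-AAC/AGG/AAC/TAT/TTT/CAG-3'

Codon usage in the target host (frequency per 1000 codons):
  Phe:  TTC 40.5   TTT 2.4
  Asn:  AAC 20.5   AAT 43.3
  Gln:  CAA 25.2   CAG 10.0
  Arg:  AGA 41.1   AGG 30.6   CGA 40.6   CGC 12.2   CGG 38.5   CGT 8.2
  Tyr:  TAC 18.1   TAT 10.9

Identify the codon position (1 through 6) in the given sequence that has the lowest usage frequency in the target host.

Codon 1 AAC (Asn): 20.5 per 1000.
Codon 2 AGG (Arg): 30.6 per 1000.
Codon 3 AAC (Asn): 20.5 per 1000.
Codon 4 TAT (Tyr): 10.9 per 1000.
Codon 5 TTT (Phe): 2.4 per 1000.
Codon 6 CAG (Gln): 10.0 per 1000.
Lowest frequency is 2.4 at codon 5.

5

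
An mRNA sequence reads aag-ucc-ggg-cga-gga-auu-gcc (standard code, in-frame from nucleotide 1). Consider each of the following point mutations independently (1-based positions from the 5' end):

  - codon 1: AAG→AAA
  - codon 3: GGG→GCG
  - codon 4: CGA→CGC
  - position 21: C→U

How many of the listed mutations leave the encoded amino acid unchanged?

3

Codon 1: AAG (Lys) → AAA (Lys) — synonymous.
Codon 3: GGG (Gly) → GCG (Ala) — missense.
Codon 4: CGA (Arg) → CGC (Arg) — synonymous.
Codon 7: GCC (Ala) → GCU (Ala) — synonymous.
Synonymous: 3 of 4.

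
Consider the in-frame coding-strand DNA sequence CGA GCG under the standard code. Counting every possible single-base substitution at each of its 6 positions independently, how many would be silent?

Codon 1 (CGA, Arg): 4 synonymous substitutions.
Codon 2 (GCG, Ala): 3 synonymous substitutions.
Total: 4 + 3 = 7.

7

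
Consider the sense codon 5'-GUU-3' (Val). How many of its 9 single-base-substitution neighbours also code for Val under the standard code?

Position 1: none → 0 synonymous.
Position 2: none → 0 synonymous.
Position 3: GUC, GUA, GUG → 3 synonymous.
Total: 0 + 0 + 3 = 3.

3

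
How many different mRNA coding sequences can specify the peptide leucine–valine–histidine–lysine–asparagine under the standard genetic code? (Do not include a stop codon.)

Leu: 6 codons.
Val: 4 codons.
His: 2 codons.
Lys: 2 codons.
Asn: 2 codons.
6 × 4 × 2 × 2 × 2 = 192.

192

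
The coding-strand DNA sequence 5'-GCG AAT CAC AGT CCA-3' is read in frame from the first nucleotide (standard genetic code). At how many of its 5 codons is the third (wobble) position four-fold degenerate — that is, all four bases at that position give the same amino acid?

Codon 1 GCG (Ala): third position 4-fold.
Codon 2 AAT (Asn): third position 2-fold.
Codon 3 CAC (His): third position 2-fold.
Codon 4 AGT (Ser): third position 2-fold.
Codon 5 CCA (Pro): third position 4-fold.
Four-fold degenerate third positions: 2.

2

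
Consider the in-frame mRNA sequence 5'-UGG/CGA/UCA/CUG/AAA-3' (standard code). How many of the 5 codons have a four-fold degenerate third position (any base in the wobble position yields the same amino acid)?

Codon 1 UGG (Trp): third position 1-fold.
Codon 2 CGA (Arg): third position 4-fold.
Codon 3 UCA (Ser): third position 4-fold.
Codon 4 CUG (Leu): third position 4-fold.
Codon 5 AAA (Lys): third position 2-fold.
Four-fold degenerate third positions: 3.

3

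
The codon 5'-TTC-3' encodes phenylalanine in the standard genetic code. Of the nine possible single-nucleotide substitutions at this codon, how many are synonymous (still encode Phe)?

1

Position 1: none → 0 synonymous.
Position 2: none → 0 synonymous.
Position 3: TTT → 1 synonymous.
Total: 0 + 0 + 1 = 1.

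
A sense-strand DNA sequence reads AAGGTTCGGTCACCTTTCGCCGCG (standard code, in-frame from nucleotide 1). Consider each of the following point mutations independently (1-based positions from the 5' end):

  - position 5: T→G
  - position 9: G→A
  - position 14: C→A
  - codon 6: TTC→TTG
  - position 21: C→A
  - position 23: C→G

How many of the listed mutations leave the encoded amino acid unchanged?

Codon 2: GTT (Val) → GGT (Gly) — missense.
Codon 3: CGG (Arg) → CGA (Arg) — synonymous.
Codon 5: CCT (Pro) → CAT (His) — missense.
Codon 6: TTC (Phe) → TTG (Leu) — missense.
Codon 7: GCC (Ala) → GCA (Ala) — synonymous.
Codon 8: GCG (Ala) → GGG (Gly) — missense.
Synonymous: 2 of 6.

2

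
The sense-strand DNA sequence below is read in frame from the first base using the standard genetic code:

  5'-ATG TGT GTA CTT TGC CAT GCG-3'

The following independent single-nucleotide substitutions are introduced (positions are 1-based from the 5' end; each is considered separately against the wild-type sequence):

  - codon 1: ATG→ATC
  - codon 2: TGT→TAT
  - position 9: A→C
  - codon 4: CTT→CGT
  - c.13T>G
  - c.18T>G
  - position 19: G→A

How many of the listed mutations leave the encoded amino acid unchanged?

1

Codon 1: ATG (Met) → ATC (Ile) — missense.
Codon 2: TGT (Cys) → TAT (Tyr) — missense.
Codon 3: GTA (Val) → GTC (Val) — synonymous.
Codon 4: CTT (Leu) → CGT (Arg) — missense.
Codon 5: TGC (Cys) → GGC (Gly) — missense.
Codon 6: CAT (His) → CAG (Gln) — missense.
Codon 7: GCG (Ala) → ACG (Thr) — missense.
Synonymous: 1 of 7.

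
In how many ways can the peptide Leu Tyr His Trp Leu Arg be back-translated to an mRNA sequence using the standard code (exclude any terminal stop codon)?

864

Leu: 6 codons.
Tyr: 2 codons.
His: 2 codons.
Trp: 1 codon.
Leu: 6 codons.
Arg: 6 codons.
6 × 2 × 2 × 1 × 6 × 6 = 864.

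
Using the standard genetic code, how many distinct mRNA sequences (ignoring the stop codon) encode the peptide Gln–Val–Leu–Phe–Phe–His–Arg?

2304

Gln: 2 codons.
Val: 4 codons.
Leu: 6 codons.
Phe: 2 codons.
Phe: 2 codons.
His: 2 codons.
Arg: 6 codons.
2 × 4 × 6 × 2 × 2 × 2 × 6 = 2304.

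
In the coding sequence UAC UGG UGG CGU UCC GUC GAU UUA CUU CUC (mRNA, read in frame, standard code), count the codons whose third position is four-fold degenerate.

Codon 1 UAC (Tyr): third position 2-fold.
Codon 2 UGG (Trp): third position 1-fold.
Codon 3 UGG (Trp): third position 1-fold.
Codon 4 CGU (Arg): third position 4-fold.
Codon 5 UCC (Ser): third position 4-fold.
Codon 6 GUC (Val): third position 4-fold.
Codon 7 GAU (Asp): third position 2-fold.
Codon 8 UUA (Leu): third position 2-fold.
Codon 9 CUU (Leu): third position 4-fold.
Codon 10 CUC (Leu): third position 4-fold.
Four-fold degenerate third positions: 5.

5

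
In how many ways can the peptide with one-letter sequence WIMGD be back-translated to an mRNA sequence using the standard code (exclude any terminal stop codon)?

24

Trp: 1 codon.
Ile: 3 codons.
Met: 1 codon.
Gly: 4 codons.
Asp: 2 codons.
1 × 3 × 1 × 4 × 2 = 24.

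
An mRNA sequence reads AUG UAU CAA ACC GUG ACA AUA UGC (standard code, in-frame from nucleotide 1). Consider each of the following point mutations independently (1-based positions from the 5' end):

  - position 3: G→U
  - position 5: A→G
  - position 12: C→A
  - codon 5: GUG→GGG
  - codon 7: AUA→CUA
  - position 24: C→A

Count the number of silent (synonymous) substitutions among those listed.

Codon 1: AUG (Met) → AUU (Ile) — missense.
Codon 2: UAU (Tyr) → UGU (Cys) — missense.
Codon 4: ACC (Thr) → ACA (Thr) — synonymous.
Codon 5: GUG (Val) → GGG (Gly) — missense.
Codon 7: AUA (Ile) → CUA (Leu) — missense.
Codon 8: UGC (Cys) → UGA (Stop) — nonsense.
Synonymous: 1 of 6.

1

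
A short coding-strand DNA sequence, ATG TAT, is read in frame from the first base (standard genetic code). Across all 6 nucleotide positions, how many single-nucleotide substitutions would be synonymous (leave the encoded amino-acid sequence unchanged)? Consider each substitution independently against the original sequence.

1

Codon 1 (ATG, Met): 0 synonymous substitutions.
Codon 2 (TAT, Tyr): 1 synonymous substitution.
Total: 0 + 1 = 1.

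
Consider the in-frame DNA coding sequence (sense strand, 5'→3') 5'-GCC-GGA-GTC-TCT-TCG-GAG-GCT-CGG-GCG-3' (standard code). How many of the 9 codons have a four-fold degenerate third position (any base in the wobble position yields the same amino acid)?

8

Codon 1 GCC (Ala): third position 4-fold.
Codon 2 GGA (Gly): third position 4-fold.
Codon 3 GTC (Val): third position 4-fold.
Codon 4 TCT (Ser): third position 4-fold.
Codon 5 TCG (Ser): third position 4-fold.
Codon 6 GAG (Glu): third position 2-fold.
Codon 7 GCT (Ala): third position 4-fold.
Codon 8 CGG (Arg): third position 4-fold.
Codon 9 GCG (Ala): third position 4-fold.
Four-fold degenerate third positions: 8.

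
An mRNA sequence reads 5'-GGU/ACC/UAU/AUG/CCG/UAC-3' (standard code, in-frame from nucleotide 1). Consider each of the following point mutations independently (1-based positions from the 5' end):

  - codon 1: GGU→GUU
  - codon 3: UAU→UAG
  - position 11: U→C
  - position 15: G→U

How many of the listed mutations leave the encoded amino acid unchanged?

Codon 1: GGU (Gly) → GUU (Val) — missense.
Codon 3: UAU (Tyr) → UAG (Stop) — nonsense.
Codon 4: AUG (Met) → ACG (Thr) — missense.
Codon 5: CCG (Pro) → CCU (Pro) — synonymous.
Synonymous: 1 of 4.

1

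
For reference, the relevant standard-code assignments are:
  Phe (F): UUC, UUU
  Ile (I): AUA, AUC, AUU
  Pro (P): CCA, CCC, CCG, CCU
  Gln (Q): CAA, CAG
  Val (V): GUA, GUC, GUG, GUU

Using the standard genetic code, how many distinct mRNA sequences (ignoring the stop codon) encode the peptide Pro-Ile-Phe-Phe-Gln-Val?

384

Pro: 4 codons.
Ile: 3 codons.
Phe: 2 codons.
Phe: 2 codons.
Gln: 2 codons.
Val: 4 codons.
4 × 3 × 2 × 2 × 2 × 4 = 384.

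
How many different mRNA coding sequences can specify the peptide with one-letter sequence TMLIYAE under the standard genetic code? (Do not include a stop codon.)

Thr: 4 codons.
Met: 1 codon.
Leu: 6 codons.
Ile: 3 codons.
Tyr: 2 codons.
Ala: 4 codons.
Glu: 2 codons.
4 × 1 × 6 × 3 × 2 × 4 × 2 = 1152.

1152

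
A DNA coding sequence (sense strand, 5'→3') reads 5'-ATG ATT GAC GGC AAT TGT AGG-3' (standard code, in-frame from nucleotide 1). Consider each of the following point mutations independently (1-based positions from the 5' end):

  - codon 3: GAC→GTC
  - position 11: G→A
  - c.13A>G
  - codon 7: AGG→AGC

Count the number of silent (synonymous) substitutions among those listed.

Codon 3: GAC (Asp) → GTC (Val) — missense.
Codon 4: GGC (Gly) → GAC (Asp) — missense.
Codon 5: AAT (Asn) → GAT (Asp) — missense.
Codon 7: AGG (Arg) → AGC (Ser) — missense.
Synonymous: 0 of 4.

0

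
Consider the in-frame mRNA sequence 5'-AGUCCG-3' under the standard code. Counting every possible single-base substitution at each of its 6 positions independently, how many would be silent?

4

Codon 1 (AGU, Ser): 1 synonymous substitution.
Codon 2 (CCG, Pro): 3 synonymous substitutions.
Total: 1 + 3 = 4.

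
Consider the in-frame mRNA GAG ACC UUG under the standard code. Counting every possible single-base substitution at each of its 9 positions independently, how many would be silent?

Codon 1 (GAG, Glu): 1 synonymous substitution.
Codon 2 (ACC, Thr): 3 synonymous substitutions.
Codon 3 (UUG, Leu): 2 synonymous substitutions.
Total: 1 + 3 + 2 = 6.

6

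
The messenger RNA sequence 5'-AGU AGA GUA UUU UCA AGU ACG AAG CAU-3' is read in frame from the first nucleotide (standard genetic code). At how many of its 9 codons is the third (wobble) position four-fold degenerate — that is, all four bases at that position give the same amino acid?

Codon 1 AGU (Ser): third position 2-fold.
Codon 2 AGA (Arg): third position 2-fold.
Codon 3 GUA (Val): third position 4-fold.
Codon 4 UUU (Phe): third position 2-fold.
Codon 5 UCA (Ser): third position 4-fold.
Codon 6 AGU (Ser): third position 2-fold.
Codon 7 ACG (Thr): third position 4-fold.
Codon 8 AAG (Lys): third position 2-fold.
Codon 9 CAU (His): third position 2-fold.
Four-fold degenerate third positions: 3.

3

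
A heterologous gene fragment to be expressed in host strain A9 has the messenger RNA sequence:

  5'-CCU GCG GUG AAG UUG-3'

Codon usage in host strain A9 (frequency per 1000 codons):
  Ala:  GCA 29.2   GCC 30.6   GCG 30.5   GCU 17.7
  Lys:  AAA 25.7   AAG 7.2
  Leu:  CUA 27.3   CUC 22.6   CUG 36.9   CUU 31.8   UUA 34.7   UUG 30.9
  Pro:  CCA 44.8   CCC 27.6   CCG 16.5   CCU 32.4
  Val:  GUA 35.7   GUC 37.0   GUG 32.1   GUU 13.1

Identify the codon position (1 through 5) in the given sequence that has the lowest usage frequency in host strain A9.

Codon 1 CCU (Pro): 32.4 per 1000.
Codon 2 GCG (Ala): 30.5 per 1000.
Codon 3 GUG (Val): 32.1 per 1000.
Codon 4 AAG (Lys): 7.2 per 1000.
Codon 5 UUG (Leu): 30.9 per 1000.
Lowest frequency is 7.2 at codon 4.

4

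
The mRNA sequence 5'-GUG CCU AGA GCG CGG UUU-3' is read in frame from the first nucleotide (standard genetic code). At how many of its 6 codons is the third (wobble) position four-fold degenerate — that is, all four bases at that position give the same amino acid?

Codon 1 GUG (Val): third position 4-fold.
Codon 2 CCU (Pro): third position 4-fold.
Codon 3 AGA (Arg): third position 2-fold.
Codon 4 GCG (Ala): third position 4-fold.
Codon 5 CGG (Arg): third position 4-fold.
Codon 6 UUU (Phe): third position 2-fold.
Four-fold degenerate third positions: 4.

4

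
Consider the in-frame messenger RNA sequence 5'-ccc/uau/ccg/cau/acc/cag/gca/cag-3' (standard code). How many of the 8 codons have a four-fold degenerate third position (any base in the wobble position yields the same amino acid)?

4

Codon 1 CCC (Pro): third position 4-fold.
Codon 2 UAU (Tyr): third position 2-fold.
Codon 3 CCG (Pro): third position 4-fold.
Codon 4 CAU (His): third position 2-fold.
Codon 5 ACC (Thr): third position 4-fold.
Codon 6 CAG (Gln): third position 2-fold.
Codon 7 GCA (Ala): third position 4-fold.
Codon 8 CAG (Gln): third position 2-fold.
Four-fold degenerate third positions: 4.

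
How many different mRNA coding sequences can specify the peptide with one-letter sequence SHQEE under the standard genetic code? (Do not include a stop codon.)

Ser: 6 codons.
His: 2 codons.
Gln: 2 codons.
Glu: 2 codons.
Glu: 2 codons.
6 × 2 × 2 × 2 × 2 = 96.

96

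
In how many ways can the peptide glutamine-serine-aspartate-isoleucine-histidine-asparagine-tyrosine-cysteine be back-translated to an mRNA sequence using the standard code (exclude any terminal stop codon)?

1152

Gln: 2 codons.
Ser: 6 codons.
Asp: 2 codons.
Ile: 3 codons.
His: 2 codons.
Asn: 2 codons.
Tyr: 2 codons.
Cys: 2 codons.
2 × 6 × 2 × 3 × 2 × 2 × 2 × 2 = 1152.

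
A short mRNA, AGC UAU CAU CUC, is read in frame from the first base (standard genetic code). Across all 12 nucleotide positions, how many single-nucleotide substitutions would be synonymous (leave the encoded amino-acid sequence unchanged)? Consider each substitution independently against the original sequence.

Codon 1 (AGC, Ser): 1 synonymous substitution.
Codon 2 (UAU, Tyr): 1 synonymous substitution.
Codon 3 (CAU, His): 1 synonymous substitution.
Codon 4 (CUC, Leu): 3 synonymous substitutions.
Total: 1 + 1 + 1 + 3 = 6.

6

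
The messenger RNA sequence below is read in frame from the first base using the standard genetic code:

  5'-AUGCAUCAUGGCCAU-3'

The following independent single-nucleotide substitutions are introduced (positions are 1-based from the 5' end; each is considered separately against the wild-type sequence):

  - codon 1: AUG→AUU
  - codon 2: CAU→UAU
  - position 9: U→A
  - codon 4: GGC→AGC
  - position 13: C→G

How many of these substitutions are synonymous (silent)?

0

Codon 1: AUG (Met) → AUU (Ile) — missense.
Codon 2: CAU (His) → UAU (Tyr) — missense.
Codon 3: CAU (His) → CAA (Gln) — missense.
Codon 4: GGC (Gly) → AGC (Ser) — missense.
Codon 5: CAU (His) → GAU (Asp) — missense.
Synonymous: 0 of 5.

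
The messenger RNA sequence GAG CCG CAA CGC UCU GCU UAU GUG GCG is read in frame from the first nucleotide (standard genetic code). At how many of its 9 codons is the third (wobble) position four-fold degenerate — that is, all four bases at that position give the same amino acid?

6

Codon 1 GAG (Glu): third position 2-fold.
Codon 2 CCG (Pro): third position 4-fold.
Codon 3 CAA (Gln): third position 2-fold.
Codon 4 CGC (Arg): third position 4-fold.
Codon 5 UCU (Ser): third position 4-fold.
Codon 6 GCU (Ala): third position 4-fold.
Codon 7 UAU (Tyr): third position 2-fold.
Codon 8 GUG (Val): third position 4-fold.
Codon 9 GCG (Ala): third position 4-fold.
Four-fold degenerate third positions: 6.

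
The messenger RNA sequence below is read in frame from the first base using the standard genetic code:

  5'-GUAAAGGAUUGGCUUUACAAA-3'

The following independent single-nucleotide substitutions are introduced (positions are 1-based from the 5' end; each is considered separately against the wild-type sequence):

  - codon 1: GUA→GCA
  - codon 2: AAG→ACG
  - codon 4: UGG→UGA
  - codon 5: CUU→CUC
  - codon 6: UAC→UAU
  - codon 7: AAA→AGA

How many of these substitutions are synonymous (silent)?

Codon 1: GUA (Val) → GCA (Ala) — missense.
Codon 2: AAG (Lys) → ACG (Thr) — missense.
Codon 4: UGG (Trp) → UGA (Stop) — nonsense.
Codon 5: CUU (Leu) → CUC (Leu) — synonymous.
Codon 6: UAC (Tyr) → UAU (Tyr) — synonymous.
Codon 7: AAA (Lys) → AGA (Arg) — missense.
Synonymous: 2 of 6.

2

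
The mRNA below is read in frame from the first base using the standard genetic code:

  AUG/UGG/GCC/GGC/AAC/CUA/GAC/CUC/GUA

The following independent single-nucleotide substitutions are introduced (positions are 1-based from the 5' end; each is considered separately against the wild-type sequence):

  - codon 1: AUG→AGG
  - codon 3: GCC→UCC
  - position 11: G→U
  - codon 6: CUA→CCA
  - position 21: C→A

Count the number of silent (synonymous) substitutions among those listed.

0

Codon 1: AUG (Met) → AGG (Arg) — missense.
Codon 3: GCC (Ala) → UCC (Ser) — missense.
Codon 4: GGC (Gly) → GUC (Val) — missense.
Codon 6: CUA (Leu) → CCA (Pro) — missense.
Codon 7: GAC (Asp) → GAA (Glu) — missense.
Synonymous: 0 of 5.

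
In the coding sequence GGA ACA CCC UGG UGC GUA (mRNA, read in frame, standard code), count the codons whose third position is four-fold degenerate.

4

Codon 1 GGA (Gly): third position 4-fold.
Codon 2 ACA (Thr): third position 4-fold.
Codon 3 CCC (Pro): third position 4-fold.
Codon 4 UGG (Trp): third position 1-fold.
Codon 5 UGC (Cys): third position 2-fold.
Codon 6 GUA (Val): third position 4-fold.
Four-fold degenerate third positions: 4.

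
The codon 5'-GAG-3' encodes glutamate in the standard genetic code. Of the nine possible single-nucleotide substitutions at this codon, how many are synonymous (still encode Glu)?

1

Position 1: none → 0 synonymous.
Position 2: none → 0 synonymous.
Position 3: GAA → 1 synonymous.
Total: 0 + 0 + 1 = 1.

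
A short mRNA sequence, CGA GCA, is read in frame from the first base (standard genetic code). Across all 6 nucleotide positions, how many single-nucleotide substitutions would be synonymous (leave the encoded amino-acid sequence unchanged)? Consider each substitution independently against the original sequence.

Codon 1 (CGA, Arg): 4 synonymous substitutions.
Codon 2 (GCA, Ala): 3 synonymous substitutions.
Total: 4 + 3 = 7.

7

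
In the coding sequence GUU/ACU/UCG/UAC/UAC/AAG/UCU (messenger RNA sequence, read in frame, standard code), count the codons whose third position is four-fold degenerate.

4

Codon 1 GUU (Val): third position 4-fold.
Codon 2 ACU (Thr): third position 4-fold.
Codon 3 UCG (Ser): third position 4-fold.
Codon 4 UAC (Tyr): third position 2-fold.
Codon 5 UAC (Tyr): third position 2-fold.
Codon 6 AAG (Lys): third position 2-fold.
Codon 7 UCU (Ser): third position 4-fold.
Four-fold degenerate third positions: 4.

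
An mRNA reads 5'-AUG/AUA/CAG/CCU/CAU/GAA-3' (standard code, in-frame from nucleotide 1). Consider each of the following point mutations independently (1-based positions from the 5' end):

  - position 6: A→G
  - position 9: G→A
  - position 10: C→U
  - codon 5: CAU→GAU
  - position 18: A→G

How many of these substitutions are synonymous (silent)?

Codon 2: AUA (Ile) → AUG (Met) — missense.
Codon 3: CAG (Gln) → CAA (Gln) — synonymous.
Codon 4: CCU (Pro) → UCU (Ser) — missense.
Codon 5: CAU (His) → GAU (Asp) — missense.
Codon 6: GAA (Glu) → GAG (Glu) — synonymous.
Synonymous: 2 of 5.

2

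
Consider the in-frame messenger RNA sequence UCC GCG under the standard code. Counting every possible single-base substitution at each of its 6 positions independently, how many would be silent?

6

Codon 1 (UCC, Ser): 3 synonymous substitutions.
Codon 2 (GCG, Ala): 3 synonymous substitutions.
Total: 3 + 3 = 6.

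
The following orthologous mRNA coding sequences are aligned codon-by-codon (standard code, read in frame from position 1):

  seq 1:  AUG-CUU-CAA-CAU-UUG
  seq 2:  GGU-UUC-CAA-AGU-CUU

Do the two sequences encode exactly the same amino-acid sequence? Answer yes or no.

no

Codon 1: AUG Met / GGU Gly — nonsynonymous.
Codon 2: CUU Leu / UUC Phe — nonsynonymous.
Codon 3: CAA Gln / CAA Gln — identical.
Codon 4: CAU His / AGU Ser — nonsynonymous.
Codon 5: UUG Leu / CUU Leu — synonymous.
Nonsynonymous differences: 3 → different protein.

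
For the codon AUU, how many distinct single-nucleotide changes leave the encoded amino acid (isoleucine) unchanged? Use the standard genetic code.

2

Position 1: none → 0 synonymous.
Position 2: none → 0 synonymous.
Position 3: AUC, AUA → 2 synonymous.
Total: 0 + 0 + 2 = 2.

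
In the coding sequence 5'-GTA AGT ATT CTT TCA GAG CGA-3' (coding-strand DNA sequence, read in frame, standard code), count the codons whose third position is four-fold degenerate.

Codon 1 GTA (Val): third position 4-fold.
Codon 2 AGT (Ser): third position 2-fold.
Codon 3 ATT (Ile): third position 3-fold.
Codon 4 CTT (Leu): third position 4-fold.
Codon 5 TCA (Ser): third position 4-fold.
Codon 6 GAG (Glu): third position 2-fold.
Codon 7 CGA (Arg): third position 4-fold.
Four-fold degenerate third positions: 4.

4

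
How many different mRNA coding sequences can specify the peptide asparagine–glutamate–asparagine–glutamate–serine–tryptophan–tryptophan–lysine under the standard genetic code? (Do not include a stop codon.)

192

Asn: 2 codons.
Glu: 2 codons.
Asn: 2 codons.
Glu: 2 codons.
Ser: 6 codons.
Trp: 1 codon.
Trp: 1 codon.
Lys: 2 codons.
2 × 2 × 2 × 2 × 6 × 1 × 1 × 2 = 192.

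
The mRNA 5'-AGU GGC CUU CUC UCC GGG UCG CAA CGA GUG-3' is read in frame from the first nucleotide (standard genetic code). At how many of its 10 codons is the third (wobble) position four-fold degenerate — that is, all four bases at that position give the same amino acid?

Codon 1 AGU (Ser): third position 2-fold.
Codon 2 GGC (Gly): third position 4-fold.
Codon 3 CUU (Leu): third position 4-fold.
Codon 4 CUC (Leu): third position 4-fold.
Codon 5 UCC (Ser): third position 4-fold.
Codon 6 GGG (Gly): third position 4-fold.
Codon 7 UCG (Ser): third position 4-fold.
Codon 8 CAA (Gln): third position 2-fold.
Codon 9 CGA (Arg): third position 4-fold.
Codon 10 GUG (Val): third position 4-fold.
Four-fold degenerate third positions: 8.

8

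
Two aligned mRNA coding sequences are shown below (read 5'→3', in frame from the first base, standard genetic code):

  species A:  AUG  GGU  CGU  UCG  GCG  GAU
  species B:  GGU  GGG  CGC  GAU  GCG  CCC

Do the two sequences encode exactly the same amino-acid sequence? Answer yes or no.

no

Codon 1: AUG Met / GGU Gly — nonsynonymous.
Codon 2: GGU Gly / GGG Gly — synonymous.
Codon 3: CGU Arg / CGC Arg — synonymous.
Codon 4: UCG Ser / GAU Asp — nonsynonymous.
Codon 5: GCG Ala / GCG Ala — identical.
Codon 6: GAU Asp / CCC Pro — nonsynonymous.
Nonsynonymous differences: 3 → different protein.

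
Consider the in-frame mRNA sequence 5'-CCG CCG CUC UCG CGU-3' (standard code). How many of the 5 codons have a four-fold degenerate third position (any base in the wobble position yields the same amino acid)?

Codon 1 CCG (Pro): third position 4-fold.
Codon 2 CCG (Pro): third position 4-fold.
Codon 3 CUC (Leu): third position 4-fold.
Codon 4 UCG (Ser): third position 4-fold.
Codon 5 CGU (Arg): third position 4-fold.
Four-fold degenerate third positions: 5.

5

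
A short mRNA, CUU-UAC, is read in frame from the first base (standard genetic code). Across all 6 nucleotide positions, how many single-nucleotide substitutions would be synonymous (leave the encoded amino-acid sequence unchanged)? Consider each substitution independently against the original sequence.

Codon 1 (CUU, Leu): 3 synonymous substitutions.
Codon 2 (UAC, Tyr): 1 synonymous substitution.
Total: 3 + 1 = 4.

4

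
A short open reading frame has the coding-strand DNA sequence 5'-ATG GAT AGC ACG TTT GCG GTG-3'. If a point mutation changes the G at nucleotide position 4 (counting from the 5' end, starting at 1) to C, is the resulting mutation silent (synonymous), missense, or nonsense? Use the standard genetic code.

missense

Position 4 falls in codon 2: GAT → Asp.
After the substitution the codon is CAT → His.
Asp ≠ His, so this is a missense mutation.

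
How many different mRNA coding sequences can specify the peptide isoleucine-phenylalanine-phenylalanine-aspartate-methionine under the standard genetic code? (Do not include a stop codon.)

24

Ile: 3 codons.
Phe: 2 codons.
Phe: 2 codons.
Asp: 2 codons.
Met: 1 codon.
3 × 2 × 2 × 2 × 1 = 24.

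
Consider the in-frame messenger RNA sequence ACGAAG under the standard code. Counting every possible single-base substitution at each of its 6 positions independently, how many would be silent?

Codon 1 (ACG, Thr): 3 synonymous substitutions.
Codon 2 (AAG, Lys): 1 synonymous substitution.
Total: 3 + 1 = 4.

4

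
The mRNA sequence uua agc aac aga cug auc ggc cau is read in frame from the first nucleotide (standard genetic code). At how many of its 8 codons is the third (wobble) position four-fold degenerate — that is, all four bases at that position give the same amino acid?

Codon 1 UUA (Leu): third position 2-fold.
Codon 2 AGC (Ser): third position 2-fold.
Codon 3 AAC (Asn): third position 2-fold.
Codon 4 AGA (Arg): third position 2-fold.
Codon 5 CUG (Leu): third position 4-fold.
Codon 6 AUC (Ile): third position 3-fold.
Codon 7 GGC (Gly): third position 4-fold.
Codon 8 CAU (His): third position 2-fold.
Four-fold degenerate third positions: 2.

2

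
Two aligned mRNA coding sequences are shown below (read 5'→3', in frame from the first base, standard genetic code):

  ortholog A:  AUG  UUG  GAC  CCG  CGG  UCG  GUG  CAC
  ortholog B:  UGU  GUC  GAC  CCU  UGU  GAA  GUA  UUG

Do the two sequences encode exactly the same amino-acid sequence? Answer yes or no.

Codon 1: AUG Met / UGU Cys — nonsynonymous.
Codon 2: UUG Leu / GUC Val — nonsynonymous.
Codon 3: GAC Asp / GAC Asp — identical.
Codon 4: CCG Pro / CCU Pro — synonymous.
Codon 5: CGG Arg / UGU Cys — nonsynonymous.
Codon 6: UCG Ser / GAA Glu — nonsynonymous.
Codon 7: GUG Val / GUA Val — synonymous.
Codon 8: CAC His / UUG Leu — nonsynonymous.
Nonsynonymous differences: 5 → different protein.

no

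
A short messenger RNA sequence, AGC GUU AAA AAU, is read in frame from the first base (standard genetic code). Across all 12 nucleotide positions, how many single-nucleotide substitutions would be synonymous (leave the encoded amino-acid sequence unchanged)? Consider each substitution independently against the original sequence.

6

Codon 1 (AGC, Ser): 1 synonymous substitution.
Codon 2 (GUU, Val): 3 synonymous substitutions.
Codon 3 (AAA, Lys): 1 synonymous substitution.
Codon 4 (AAU, Asn): 1 synonymous substitution.
Total: 1 + 3 + 1 + 1 = 6.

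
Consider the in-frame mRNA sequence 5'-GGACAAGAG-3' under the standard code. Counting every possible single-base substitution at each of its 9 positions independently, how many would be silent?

5

Codon 1 (GGA, Gly): 3 synonymous substitutions.
Codon 2 (CAA, Gln): 1 synonymous substitution.
Codon 3 (GAG, Glu): 1 synonymous substitution.
Total: 3 + 1 + 1 = 5.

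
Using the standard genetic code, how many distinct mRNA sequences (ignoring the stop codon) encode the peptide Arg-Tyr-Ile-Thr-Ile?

432

Arg: 6 codons.
Tyr: 2 codons.
Ile: 3 codons.
Thr: 4 codons.
Ile: 3 codons.
6 × 2 × 3 × 4 × 3 = 432.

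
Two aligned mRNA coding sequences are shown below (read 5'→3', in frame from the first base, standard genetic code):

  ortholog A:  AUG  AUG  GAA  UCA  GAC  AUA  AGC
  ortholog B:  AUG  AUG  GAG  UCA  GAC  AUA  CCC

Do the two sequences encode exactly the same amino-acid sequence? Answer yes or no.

no

Codon 1: AUG Met / AUG Met — identical.
Codon 2: AUG Met / AUG Met — identical.
Codon 3: GAA Glu / GAG Glu — synonymous.
Codon 4: UCA Ser / UCA Ser — identical.
Codon 5: GAC Asp / GAC Asp — identical.
Codon 6: AUA Ile / AUA Ile — identical.
Codon 7: AGC Ser / CCC Pro — nonsynonymous.
Nonsynonymous differences: 1 → different protein.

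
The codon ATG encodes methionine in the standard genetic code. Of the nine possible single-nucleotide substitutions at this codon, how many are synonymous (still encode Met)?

0

Position 1: none → 0 synonymous.
Position 2: none → 0 synonymous.
Position 3: none → 0 synonymous.
Total: 0 + 0 + 0 = 0.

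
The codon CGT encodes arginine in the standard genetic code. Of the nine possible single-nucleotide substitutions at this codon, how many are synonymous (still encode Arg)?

Position 1: none → 0 synonymous.
Position 2: none → 0 synonymous.
Position 3: CGC, CGA, CGG → 3 synonymous.
Total: 0 + 0 + 3 = 3.

3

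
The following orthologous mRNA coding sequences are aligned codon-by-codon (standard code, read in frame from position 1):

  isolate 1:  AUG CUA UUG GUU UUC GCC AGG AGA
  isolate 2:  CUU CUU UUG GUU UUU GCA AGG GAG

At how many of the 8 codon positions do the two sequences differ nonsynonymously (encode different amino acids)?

2

Codon 1: AUG Met / CUU Leu — nonsynonymous.
Codon 2: CUA Leu / CUU Leu — synonymous.
Codon 3: UUG Leu / UUG Leu — identical.
Codon 4: GUU Val / GUU Val — identical.
Codon 5: UUC Phe / UUU Phe — synonymous.
Codon 6: GCC Ala / GCA Ala — synonymous.
Codon 7: AGG Arg / AGG Arg — identical.
Codon 8: AGA Arg / GAG Glu — nonsynonymous.
Nonsynonymous differences: 2.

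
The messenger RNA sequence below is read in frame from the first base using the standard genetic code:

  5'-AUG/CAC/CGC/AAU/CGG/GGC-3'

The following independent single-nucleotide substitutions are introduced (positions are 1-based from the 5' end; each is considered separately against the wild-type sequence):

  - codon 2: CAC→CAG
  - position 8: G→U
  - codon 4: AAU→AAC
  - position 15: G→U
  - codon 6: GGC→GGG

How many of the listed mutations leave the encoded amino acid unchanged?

Codon 2: CAC (His) → CAG (Gln) — missense.
Codon 3: CGC (Arg) → CUC (Leu) — missense.
Codon 4: AAU (Asn) → AAC (Asn) — synonymous.
Codon 5: CGG (Arg) → CGU (Arg) — synonymous.
Codon 6: GGC (Gly) → GGG (Gly) — synonymous.
Synonymous: 3 of 5.

3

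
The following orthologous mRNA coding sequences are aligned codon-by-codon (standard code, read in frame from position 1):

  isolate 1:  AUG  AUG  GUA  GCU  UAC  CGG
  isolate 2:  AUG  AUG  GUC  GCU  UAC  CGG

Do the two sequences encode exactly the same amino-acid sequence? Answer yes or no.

Codon 1: AUG Met / AUG Met — identical.
Codon 2: AUG Met / AUG Met — identical.
Codon 3: GUA Val / GUC Val — synonymous.
Codon 4: GCU Ala / GCU Ala — identical.
Codon 5: UAC Tyr / UAC Tyr — identical.
Codon 6: CGG Arg / CGG Arg — identical.
Nonsynonymous differences: 0 → same protein.

yes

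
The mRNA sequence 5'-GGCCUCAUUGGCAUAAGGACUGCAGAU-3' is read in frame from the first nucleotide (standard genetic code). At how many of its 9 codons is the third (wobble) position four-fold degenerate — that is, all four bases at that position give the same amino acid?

5

Codon 1 GGC (Gly): third position 4-fold.
Codon 2 CUC (Leu): third position 4-fold.
Codon 3 AUU (Ile): third position 3-fold.
Codon 4 GGC (Gly): third position 4-fold.
Codon 5 AUA (Ile): third position 3-fold.
Codon 6 AGG (Arg): third position 2-fold.
Codon 7 ACU (Thr): third position 4-fold.
Codon 8 GCA (Ala): third position 4-fold.
Codon 9 GAU (Asp): third position 2-fold.
Four-fold degenerate third positions: 5.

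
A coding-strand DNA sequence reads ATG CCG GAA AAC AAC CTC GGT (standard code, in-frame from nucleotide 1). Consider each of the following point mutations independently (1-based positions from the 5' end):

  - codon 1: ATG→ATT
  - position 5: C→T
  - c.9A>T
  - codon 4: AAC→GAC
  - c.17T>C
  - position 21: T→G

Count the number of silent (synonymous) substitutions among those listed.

1

Codon 1: ATG (Met) → ATT (Ile) — missense.
Codon 2: CCG (Pro) → CTG (Leu) — missense.
Codon 3: GAA (Glu) → GAT (Asp) — missense.
Codon 4: AAC (Asn) → GAC (Asp) — missense.
Codon 6: CTC (Leu) → CCC (Pro) — missense.
Codon 7: GGT (Gly) → GGG (Gly) — synonymous.
Synonymous: 1 of 6.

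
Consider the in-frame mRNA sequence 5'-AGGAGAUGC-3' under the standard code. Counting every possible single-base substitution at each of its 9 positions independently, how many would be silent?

Codon 1 (AGG, Arg): 2 synonymous substitutions.
Codon 2 (AGA, Arg): 2 synonymous substitutions.
Codon 3 (UGC, Cys): 1 synonymous substitution.
Total: 2 + 2 + 1 = 5.

5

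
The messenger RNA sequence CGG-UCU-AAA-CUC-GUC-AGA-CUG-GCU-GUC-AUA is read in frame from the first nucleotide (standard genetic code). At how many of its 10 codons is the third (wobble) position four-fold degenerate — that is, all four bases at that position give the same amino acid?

Codon 1 CGG (Arg): third position 4-fold.
Codon 2 UCU (Ser): third position 4-fold.
Codon 3 AAA (Lys): third position 2-fold.
Codon 4 CUC (Leu): third position 4-fold.
Codon 5 GUC (Val): third position 4-fold.
Codon 6 AGA (Arg): third position 2-fold.
Codon 7 CUG (Leu): third position 4-fold.
Codon 8 GCU (Ala): third position 4-fold.
Codon 9 GUC (Val): third position 4-fold.
Codon 10 AUA (Ile): third position 3-fold.
Four-fold degenerate third positions: 7.

7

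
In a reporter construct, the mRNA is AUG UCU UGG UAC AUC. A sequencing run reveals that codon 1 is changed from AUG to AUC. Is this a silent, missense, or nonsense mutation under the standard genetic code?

missense

Position 3 falls in codon 1: AUG → Met.
After the substitution the codon is AUC → Ile.
Met ≠ Ile, so this is a missense mutation.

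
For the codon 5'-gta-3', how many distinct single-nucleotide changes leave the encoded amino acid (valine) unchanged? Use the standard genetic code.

Position 1: none → 0 synonymous.
Position 2: none → 0 synonymous.
Position 3: GTT, GTC, GTG → 3 synonymous.
Total: 0 + 0 + 3 = 3.

3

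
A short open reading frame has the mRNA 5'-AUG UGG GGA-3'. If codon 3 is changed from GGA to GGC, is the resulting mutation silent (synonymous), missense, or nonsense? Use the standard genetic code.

silent

Position 9 falls in codon 3: GGA → Gly.
After the substitution the codon is GGC → Gly.
Both encode Gly, so the change is synonymous.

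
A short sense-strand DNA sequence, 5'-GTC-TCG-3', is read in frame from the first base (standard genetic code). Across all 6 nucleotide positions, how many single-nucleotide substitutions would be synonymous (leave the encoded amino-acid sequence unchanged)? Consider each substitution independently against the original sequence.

6

Codon 1 (GTC, Val): 3 synonymous substitutions.
Codon 2 (TCG, Ser): 3 synonymous substitutions.
Total: 3 + 3 = 6.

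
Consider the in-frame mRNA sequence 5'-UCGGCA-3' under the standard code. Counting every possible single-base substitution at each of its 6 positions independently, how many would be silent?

6

Codon 1 (UCG, Ser): 3 synonymous substitutions.
Codon 2 (GCA, Ala): 3 synonymous substitutions.
Total: 3 + 3 = 6.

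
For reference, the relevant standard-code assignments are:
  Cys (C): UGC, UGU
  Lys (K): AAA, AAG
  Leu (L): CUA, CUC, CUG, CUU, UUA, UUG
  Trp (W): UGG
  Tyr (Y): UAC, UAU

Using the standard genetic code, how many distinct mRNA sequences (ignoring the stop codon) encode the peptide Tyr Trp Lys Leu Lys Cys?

96

Tyr: 2 codons.
Trp: 1 codon.
Lys: 2 codons.
Leu: 6 codons.
Lys: 2 codons.
Cys: 2 codons.
2 × 1 × 2 × 6 × 2 × 2 = 96.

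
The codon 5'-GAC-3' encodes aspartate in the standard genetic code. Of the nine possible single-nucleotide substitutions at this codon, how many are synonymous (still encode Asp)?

Position 1: none → 0 synonymous.
Position 2: none → 0 synonymous.
Position 3: GAT → 1 synonymous.
Total: 0 + 0 + 1 = 1.

1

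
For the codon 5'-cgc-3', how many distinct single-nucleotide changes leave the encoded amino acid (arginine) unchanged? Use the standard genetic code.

Position 1: none → 0 synonymous.
Position 2: none → 0 synonymous.
Position 3: CGU, CGA, CGG → 3 synonymous.
Total: 0 + 0 + 3 = 3.

3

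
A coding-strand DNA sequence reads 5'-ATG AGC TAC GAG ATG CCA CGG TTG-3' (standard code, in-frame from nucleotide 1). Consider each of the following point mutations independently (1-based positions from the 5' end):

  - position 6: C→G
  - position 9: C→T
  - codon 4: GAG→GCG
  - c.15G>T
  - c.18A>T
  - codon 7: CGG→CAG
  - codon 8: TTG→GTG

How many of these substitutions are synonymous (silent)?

Codon 2: AGC (Ser) → AGG (Arg) — missense.
Codon 3: TAC (Tyr) → TAT (Tyr) — synonymous.
Codon 4: GAG (Glu) → GCG (Ala) — missense.
Codon 5: ATG (Met) → ATT (Ile) — missense.
Codon 6: CCA (Pro) → CCT (Pro) — synonymous.
Codon 7: CGG (Arg) → CAG (Gln) — missense.
Codon 8: TTG (Leu) → GTG (Val) — missense.
Synonymous: 2 of 7.

2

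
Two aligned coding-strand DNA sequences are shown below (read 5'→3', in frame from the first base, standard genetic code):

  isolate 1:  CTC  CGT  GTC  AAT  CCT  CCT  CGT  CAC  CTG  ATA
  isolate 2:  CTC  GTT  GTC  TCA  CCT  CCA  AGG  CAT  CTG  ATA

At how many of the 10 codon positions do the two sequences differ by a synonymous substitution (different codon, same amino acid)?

Codon 1: CTC Leu / CTC Leu — identical.
Codon 2: CGT Arg / GTT Val — nonsynonymous.
Codon 3: GTC Val / GTC Val — identical.
Codon 4: AAT Asn / TCA Ser — nonsynonymous.
Codon 5: CCT Pro / CCT Pro — identical.
Codon 6: CCT Pro / CCA Pro — synonymous.
Codon 7: CGT Arg / AGG Arg — synonymous.
Codon 8: CAC His / CAT His — synonymous.
Codon 9: CTG Leu / CTG Leu — identical.
Codon 10: ATA Ile / ATA Ile — identical.
Synonymous differences: 3.

3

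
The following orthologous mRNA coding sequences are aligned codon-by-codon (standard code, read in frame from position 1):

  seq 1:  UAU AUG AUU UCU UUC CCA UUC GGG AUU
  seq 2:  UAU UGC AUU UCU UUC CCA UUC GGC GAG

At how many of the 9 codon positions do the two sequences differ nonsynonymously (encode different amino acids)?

Codon 1: UAU Tyr / UAU Tyr — identical.
Codon 2: AUG Met / UGC Cys — nonsynonymous.
Codon 3: AUU Ile / AUU Ile — identical.
Codon 4: UCU Ser / UCU Ser — identical.
Codon 5: UUC Phe / UUC Phe — identical.
Codon 6: CCA Pro / CCA Pro — identical.
Codon 7: UUC Phe / UUC Phe — identical.
Codon 8: GGG Gly / GGC Gly — synonymous.
Codon 9: AUU Ile / GAG Glu — nonsynonymous.
Nonsynonymous differences: 2.

2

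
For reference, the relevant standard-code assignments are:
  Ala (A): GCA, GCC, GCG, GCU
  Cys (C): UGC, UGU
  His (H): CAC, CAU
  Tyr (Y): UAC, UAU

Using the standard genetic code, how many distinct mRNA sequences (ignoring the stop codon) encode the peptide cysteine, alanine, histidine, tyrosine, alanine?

Cys: 2 codons.
Ala: 4 codons.
His: 2 codons.
Tyr: 2 codons.
Ala: 4 codons.
2 × 4 × 2 × 2 × 4 = 128.

128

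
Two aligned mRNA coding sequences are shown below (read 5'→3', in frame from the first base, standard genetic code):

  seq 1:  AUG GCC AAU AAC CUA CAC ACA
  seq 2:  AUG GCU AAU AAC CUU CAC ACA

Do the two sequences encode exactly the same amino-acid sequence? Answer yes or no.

Codon 1: AUG Met / AUG Met — identical.
Codon 2: GCC Ala / GCU Ala — synonymous.
Codon 3: AAU Asn / AAU Asn — identical.
Codon 4: AAC Asn / AAC Asn — identical.
Codon 5: CUA Leu / CUU Leu — synonymous.
Codon 6: CAC His / CAC His — identical.
Codon 7: ACA Thr / ACA Thr — identical.
Nonsynonymous differences: 0 → same protein.

yes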